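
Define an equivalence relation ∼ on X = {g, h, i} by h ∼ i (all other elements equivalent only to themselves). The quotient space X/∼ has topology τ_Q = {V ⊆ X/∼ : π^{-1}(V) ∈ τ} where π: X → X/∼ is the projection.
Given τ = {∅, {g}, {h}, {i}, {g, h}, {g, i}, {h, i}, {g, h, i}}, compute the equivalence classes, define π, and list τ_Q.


X/∼ = {[g], [h=i]}; |τ_Q| = 4.

Equivalence classes: [g], [h=i].
Quotient map π: X → X/∼ sends g ↦ [g], h ↦ [h=i], i ↦ [h=i].
For each subset V ⊆ X/∼, compute π^{-1}(V) ⊆ X and check whether π^{-1}(V) ∈ τ. V is open in τ_Q iff π^{-1}(V) ∈ τ.
  V = {}: π^{-1}(V) = ∅ ∈ τ ✓.
  V = {[g]}: π^{-1}(V) = {g} ∈ τ ✓.
  V = {[h=i]}: π^{-1}(V) = {h, i} ∈ τ ✓.
  V = {[g], [h=i]}: π^{-1}(V) = {g, h, i} ∈ τ ✓.
Open sets in the quotient: τ_Q = {{}, {[g]}, {[h=i]}, {[g], [h=i]}} (4 elements).


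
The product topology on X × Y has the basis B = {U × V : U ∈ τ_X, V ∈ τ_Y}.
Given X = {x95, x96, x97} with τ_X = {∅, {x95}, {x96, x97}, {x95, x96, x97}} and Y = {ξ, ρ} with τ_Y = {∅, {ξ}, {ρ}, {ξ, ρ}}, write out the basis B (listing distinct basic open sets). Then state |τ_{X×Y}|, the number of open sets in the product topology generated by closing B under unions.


Basis B = {∅ × ∅, {x95} × {ξ}, {x95} × {ρ}, {x95} × {ξ, ρ}, {x96, x97} × {ξ}, {x96, x97} × {ρ}, {x95, x96, x97} × {ξ}, {x95, x96, x97} × {ρ}, {x96, x97} × {ξ, ρ}, {x95, x96, x97} × {ξ, ρ}}; |τ_{X×Y}| = 16.

Enumerate products U × V with U ∈ τ_X, V ∈ τ_Y (deduplicated):
  ∅ × ∅ = {} (∅)
  {x95} × {ξ} = {(x95,ξ)}
  {x95} × {ρ} = {(x95,ρ)}
  {x95} × {ξ, ρ} = {(x95,ξ), (x95,ρ)}
  {x96, x97} × {ξ} = {(x96,ξ), (x97,ξ)}
  {x96, x97} × {ρ} = {(x96,ρ), (x97,ρ)}
  {x95, x96, x97} × {ξ} = {(x95,ξ), (x96,ξ), (x97,ξ)}
  {x95, x96, x97} × {ρ} = {(x95,ρ), (x96,ρ), (x97,ρ)}
  {x96, x97} × {ξ, ρ} = {(x96,ξ), (x96,ρ), (x97,ξ), (x97,ρ)}
  {x95, x96, x97} × {ξ, ρ} = {(x95,ξ), (x95,ρ), (x96,ξ), (x96,ρ), (x97,ξ), (x97,ρ)}
These 10 distinct sets form the basis B.
Close under arbitrary unions to get τ_{X×Y}; counting gives |τ_{X×Y}| = 16.


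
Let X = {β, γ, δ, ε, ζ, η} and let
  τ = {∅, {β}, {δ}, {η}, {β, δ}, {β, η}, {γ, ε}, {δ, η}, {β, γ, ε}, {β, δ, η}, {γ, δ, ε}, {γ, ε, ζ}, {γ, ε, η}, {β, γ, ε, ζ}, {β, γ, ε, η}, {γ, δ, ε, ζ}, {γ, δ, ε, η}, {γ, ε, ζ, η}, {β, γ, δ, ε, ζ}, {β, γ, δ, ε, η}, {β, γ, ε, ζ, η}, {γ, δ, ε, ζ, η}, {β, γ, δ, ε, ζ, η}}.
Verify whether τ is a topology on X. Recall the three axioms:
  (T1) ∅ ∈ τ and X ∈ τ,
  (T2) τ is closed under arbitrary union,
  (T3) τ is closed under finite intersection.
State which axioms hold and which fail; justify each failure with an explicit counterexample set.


τ is NOT a topology on X.

Axiom (T1): ∅ ∈ τ? Yes; X ∈ τ? Yes.
Axiom (T2/T3): check pairwise unions and intersections of members of τ.
Counterexample for (T2): {β} ∪ {γ, δ, ε} = {β, γ, δ, ε} ∉ τ. Therefore τ is NOT a topology.


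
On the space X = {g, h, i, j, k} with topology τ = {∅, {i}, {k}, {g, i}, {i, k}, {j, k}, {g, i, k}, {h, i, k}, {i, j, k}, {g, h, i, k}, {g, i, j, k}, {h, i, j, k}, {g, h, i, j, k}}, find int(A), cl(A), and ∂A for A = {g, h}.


int(A) = ∅, cl(A) = {g, h}, ∂A = {g, h}.

Closed sets in (X, τ) are complements of opens:
  closed(X, τ) = {∅, {g}, {h}, {j}, {g, h}, {g, j}, {h, j}, {g, h, i}, {g, h, j}, {h, j, k}, {g, h, i, j}, {g, h, j, k}, {g, h, i, j, k}}.
int(A) = ⋃ {U ∈ τ : U ⊆ A}. Opens contained in A: ∅.
Taking the union of these: int(A) = ∅.
cl(A) = ⋂ {C closed : A ⊆ C}. Closed sets containing A: {g, h}, {g, h, i}, {g, h, j}, {g, h, i, j}, {g, h, j, k}, {g, h, i, j, k}.
Intersecting these: cl(A) = {g, h}.
∂A = cl(A) ∖ int(A) = {g, h} ∖ ∅ = {g, h}.


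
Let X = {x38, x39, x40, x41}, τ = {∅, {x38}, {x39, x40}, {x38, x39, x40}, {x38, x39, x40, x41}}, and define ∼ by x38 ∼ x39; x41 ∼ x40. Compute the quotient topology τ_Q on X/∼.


X/∼ = {[x38=x39], [x40=x41]}; |τ_Q| = 2.

Equivalence classes: [x38=x39], [x40=x41].
Quotient map π: X → X/∼ sends x38 ↦ [x38=x39], x39 ↦ [x38=x39], x40 ↦ [x40=x41], x41 ↦ [x40=x41].
For each subset V ⊆ X/∼, compute π^{-1}(V) ⊆ X and check whether π^{-1}(V) ∈ τ. V is open in τ_Q iff π^{-1}(V) ∈ τ.
  V = {}: π^{-1}(V) = ∅ ∈ τ ✓.
  V = {[x38=x39]}: π^{-1}(V) = {x38, x39} ∉ τ ✗.
  V = {[x40=x41]}: π^{-1}(V) = {x40, x41} ∉ τ ✗.
  V = {[x38=x39], [x40=x41]}: π^{-1}(V) = {x38, x39, x40, x41} ∈ τ ✓.
Open sets in the quotient: τ_Q = {{}, {[x38=x39], [x40=x41]}} (2 elements).


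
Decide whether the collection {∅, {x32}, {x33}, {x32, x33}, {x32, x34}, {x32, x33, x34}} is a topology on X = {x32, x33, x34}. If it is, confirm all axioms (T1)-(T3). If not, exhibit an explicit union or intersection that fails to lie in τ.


τ IS a topology on X.

Axiom (T1): ∅ ∈ τ? Yes; X ∈ τ? Yes.
Axiom (T2/T3): check pairwise unions and intersections of members of τ.
All pairwise intersections and unions checked — each lies in τ. Therefore τ satisfies (T1), (T2), (T3): it IS a topology on X.


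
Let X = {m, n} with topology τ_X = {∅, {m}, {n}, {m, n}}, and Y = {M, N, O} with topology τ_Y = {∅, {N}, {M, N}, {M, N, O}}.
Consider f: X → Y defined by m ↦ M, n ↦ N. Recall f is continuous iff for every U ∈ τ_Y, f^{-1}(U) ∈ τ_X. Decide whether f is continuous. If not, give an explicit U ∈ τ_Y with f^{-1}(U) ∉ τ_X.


f IS continuous.

Compute f^{-1}(U) for each U ∈ τ_Y:
  U = ∅: f^{-1}(U) = ∅ ∈ τ_X ✓.
  U = {N}: f^{-1}(U) = {n} ∈ τ_X ✓.
  U = {M, N}: f^{-1}(U) = {m, n} ∈ τ_X ✓.
  U = {M, N, O}: f^{-1}(U) = {m, n} ∈ τ_X ✓.
Every preimage lies in τ_X, so f IS continuous.


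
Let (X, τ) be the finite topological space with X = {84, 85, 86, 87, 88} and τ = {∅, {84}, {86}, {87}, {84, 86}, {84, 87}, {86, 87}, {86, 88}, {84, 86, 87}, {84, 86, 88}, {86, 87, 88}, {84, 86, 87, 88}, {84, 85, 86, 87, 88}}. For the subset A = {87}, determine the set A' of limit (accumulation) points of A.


A' = {85}

For each x ∈ X, list the open sets U ∈ τ with x ∈ U, then check whether U ∩ (A ∖ {x}) ≠ ∅ for every such U.
  x = 84: open {84} ∋ x has {84} ∩ (A ∖ {84}) = ∅, so x is NOT a limit point.
  x = 85: opens ∋ x are {84, 85, 86, 87, 88}; each meets A ∖ {85}, so x IS a limit point.
  x = 86: open {86} ∋ x has {86} ∩ (A ∖ {86}) = ∅, so x is NOT a limit point.
  x = 87: open {87} ∋ x has {87} ∩ (A ∖ {87}) = ∅, so x is NOT a limit point.
  x = 88: open {86, 88} ∋ x has {86, 88} ∩ (A ∖ {88}) = ∅, so x is NOT a limit point.
Collecting: A' = {85}.


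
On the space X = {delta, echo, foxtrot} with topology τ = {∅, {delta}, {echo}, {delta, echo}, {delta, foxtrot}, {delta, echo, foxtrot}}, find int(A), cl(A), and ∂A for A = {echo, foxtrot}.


int(A) = {echo}, cl(A) = {echo, foxtrot}, ∂A = {foxtrot}.

Closed sets in (X, τ) are complements of opens:
  closed(X, τ) = {∅, {echo}, {foxtrot}, {delta, foxtrot}, {echo, foxtrot}, {delta, echo, foxtrot}}.
int(A) = ⋃ {U ∈ τ : U ⊆ A}. Opens contained in A: ∅, {echo}.
Taking the union of these: int(A) = {echo}.
cl(A) = ⋂ {C closed : A ⊆ C}. Closed sets containing A: {echo, foxtrot}, {delta, echo, foxtrot}.
Intersecting these: cl(A) = {echo, foxtrot}.
∂A = cl(A) ∖ int(A) = {echo, foxtrot} ∖ {echo} = {foxtrot}.


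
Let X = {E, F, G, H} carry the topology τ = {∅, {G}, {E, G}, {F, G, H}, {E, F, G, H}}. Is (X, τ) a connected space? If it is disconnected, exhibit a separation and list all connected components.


(X, τ) is connected.

Find clopen sets (U ∈ τ with X ∖ U ∈ τ):
  U = ∅, X ∖ U = {E, F, G, H} — both open, so U is clopen.
  U = {E, F, G, H}, X ∖ U = ∅ — both open, so U is clopen.
Only trivial clopens (∅ and X) exist, so (X, τ) is connected.
Compute connected components by grouping points that agree on all clopens:
  component: {E, F, G, H}


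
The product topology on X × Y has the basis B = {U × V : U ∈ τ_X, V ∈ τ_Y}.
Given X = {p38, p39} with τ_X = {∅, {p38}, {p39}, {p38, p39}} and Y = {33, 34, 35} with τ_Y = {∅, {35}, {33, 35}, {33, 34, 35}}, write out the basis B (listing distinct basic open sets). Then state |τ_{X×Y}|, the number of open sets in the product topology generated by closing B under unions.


Basis B = {∅ × ∅, {p38} × {35}, {p39} × {35}, {p38} × {33, 35}, {p38, p39} × {35}, {p39} × {33, 35}, {p38} × {33, 34, 35}, {p39} × {33, 34, 35}, {p38, p39} × {33, 35}, {p38, p39} × {33, 34, 35}}; |τ_{X×Y}| = 16.

Enumerate products U × V with U ∈ τ_X, V ∈ τ_Y (deduplicated):
  ∅ × ∅ = {} (∅)
  {p38} × {35} = {(p38,35)}
  {p39} × {35} = {(p39,35)}
  {p38} × {33, 35} = {(p38,33), (p38,35)}
  {p38, p39} × {35} = {(p38,35), (p39,35)}
  {p39} × {33, 35} = {(p39,33), (p39,35)}
  {p38} × {33, 34, 35} = {(p38,33), (p38,34), (p38,35)}
  {p39} × {33, 34, 35} = {(p39,33), (p39,34), (p39,35)}
  {p38, p39} × {33, 35} = {(p38,33), (p38,35), (p39,33), (p39,35)}
  {p38, p39} × {33, 34, 35} = {(p38,33), (p38,34), (p38,35), (p39,33), (p39,34), (p39,35)}
These 10 distinct sets form the basis B.
Close under arbitrary unions to get τ_{X×Y}; counting gives |τ_{X×Y}| = 16.


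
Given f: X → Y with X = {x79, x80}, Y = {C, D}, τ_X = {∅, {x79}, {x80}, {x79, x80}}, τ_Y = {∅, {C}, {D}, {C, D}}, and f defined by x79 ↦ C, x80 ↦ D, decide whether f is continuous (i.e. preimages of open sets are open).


f IS continuous.

Compute f^{-1}(U) for each U ∈ τ_Y:
  U = ∅: f^{-1}(U) = ∅ ∈ τ_X ✓.
  U = {C}: f^{-1}(U) = {x79} ∈ τ_X ✓.
  U = {D}: f^{-1}(U) = {x80} ∈ τ_X ✓.
  U = {C, D}: f^{-1}(U) = {x79, x80} ∈ τ_X ✓.
Every preimage lies in τ_X, so f IS continuous.


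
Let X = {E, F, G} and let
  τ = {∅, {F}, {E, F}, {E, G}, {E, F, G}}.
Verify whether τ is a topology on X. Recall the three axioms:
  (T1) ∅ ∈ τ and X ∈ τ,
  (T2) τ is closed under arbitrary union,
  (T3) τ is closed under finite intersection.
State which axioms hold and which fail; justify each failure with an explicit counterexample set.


τ is NOT a topology on X.

Axiom (T1): ∅ ∈ τ? Yes; X ∈ τ? Yes.
Axiom (T2/T3): check pairwise unions and intersections of members of τ.
Counterexample for (T3): {E, F} ∩ {E, G} = {E} ∉ τ. Therefore τ is NOT a topology.


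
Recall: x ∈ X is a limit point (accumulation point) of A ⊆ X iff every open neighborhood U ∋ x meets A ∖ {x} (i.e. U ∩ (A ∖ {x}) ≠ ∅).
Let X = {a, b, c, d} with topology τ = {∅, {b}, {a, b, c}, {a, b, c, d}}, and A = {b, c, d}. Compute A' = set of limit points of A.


A' = {a, c, d}

For each x ∈ X, list the open sets U ∈ τ with x ∈ U, then check whether U ∩ (A ∖ {x}) ≠ ∅ for every such U.
  x = a: opens ∋ x are {a, b, c}, {a, b, c, d}; each meets A ∖ {a}, so x IS a limit point.
  x = b: open {b} ∋ x has {b} ∩ (A ∖ {b}) = ∅, so x is NOT a limit point.
  x = c: opens ∋ x are {a, b, c}, {a, b, c, d}; each meets A ∖ {c}, so x IS a limit point.
  x = d: opens ∋ x are {a, b, c, d}; each meets A ∖ {d}, so x IS a limit point.
Collecting: A' = {a, c, d}.


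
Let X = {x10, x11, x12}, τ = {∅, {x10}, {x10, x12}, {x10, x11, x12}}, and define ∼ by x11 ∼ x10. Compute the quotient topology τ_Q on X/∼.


X/∼ = {[x10=x11], [x12]}; |τ_Q| = 2.

Equivalence classes: [x10=x11], [x12].
Quotient map π: X → X/∼ sends x10 ↦ [x10=x11], x11 ↦ [x10=x11], x12 ↦ [x12].
For each subset V ⊆ X/∼, compute π^{-1}(V) ⊆ X and check whether π^{-1}(V) ∈ τ. V is open in τ_Q iff π^{-1}(V) ∈ τ.
  V = {}: π^{-1}(V) = ∅ ∈ τ ✓.
  V = {[x10=x11]}: π^{-1}(V) = {x10, x11} ∉ τ ✗.
  V = {[x12]}: π^{-1}(V) = {x12} ∉ τ ✗.
  V = {[x10=x11], [x12]}: π^{-1}(V) = {x10, x11, x12} ∈ τ ✓.
Open sets in the quotient: τ_Q = {{}, {[x10=x11], [x12]}} (2 elements).


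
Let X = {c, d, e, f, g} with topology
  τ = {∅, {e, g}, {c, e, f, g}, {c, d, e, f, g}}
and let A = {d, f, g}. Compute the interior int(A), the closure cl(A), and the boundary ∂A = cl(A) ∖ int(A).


int(A) = ∅, cl(A) = {c, d, e, f, g}, ∂A = {c, d, e, f, g}.

Closed sets in (X, τ) are complements of opens:
  closed(X, τ) = {∅, {d}, {c, d, f}, {c, d, e, f, g}}.
int(A) = ⋃ {U ∈ τ : U ⊆ A}. Opens contained in A: ∅.
Taking the union of these: int(A) = ∅.
cl(A) = ⋂ {C closed : A ⊆ C}. Closed sets containing A: {c, d, e, f, g}.
Intersecting these: cl(A) = {c, d, e, f, g}.
∂A = cl(A) ∖ int(A) = {c, d, e, f, g} ∖ ∅ = {c, d, e, f, g}.


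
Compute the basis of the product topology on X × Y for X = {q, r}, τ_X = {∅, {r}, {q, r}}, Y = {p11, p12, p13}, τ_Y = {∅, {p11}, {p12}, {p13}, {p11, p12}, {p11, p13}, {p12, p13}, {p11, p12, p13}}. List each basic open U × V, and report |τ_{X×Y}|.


Basis B = {∅ × ∅, {r} × {p11}, {r} × {p12}, {r} × {p13}, {q, r} × {p11}, {q, r} × {p12}, {q, r} × {p13}, {r} × {p11, p12}, {r} × {p11, p13}, {r} × {p12, p13}, {r} × {p11, p12, p13}, {q, r} × {p11, p12}, {q, r} × {p11, p13}, {q, r} × {p12, p13}, {q, r} × {p11, p12, p13}}; |τ_{X×Y}| = 27.

Enumerate products U × V with U ∈ τ_X, V ∈ τ_Y (deduplicated):
  ∅ × ∅ = {} (∅)
  {r} × {p11} = {(r,p11)}
  {r} × {p12} = {(r,p12)}
  {r} × {p13} = {(r,p13)}
  {q, r} × {p11} = {(q,p11), (r,p11)}
  {q, r} × {p12} = {(q,p12), (r,p12)}
  {q, r} × {p13} = {(q,p13), (r,p13)}
  {r} × {p11, p12} = {(r,p11), (r,p12)}
  {r} × {p11, p13} = {(r,p11), (r,p13)}
  {r} × {p12, p13} = {(r,p12), (r,p13)}
  {r} × {p11, p12, p13} = {(r,p11), (r,p12), (r,p13)}
  {q, r} × {p11, p12} = {(q,p11), (q,p12), (r,p11), (r,p12)}
  {q, r} × {p11, p13} = {(q,p11), (q,p13), (r,p11), (r,p13)}
  {q, r} × {p12, p13} = {(q,p12), (q,p13), (r,p12), (r,p13)}
  {q, r} × {p11, p12, p13} = {(q,p11), (q,p12), (q,p13), (r,p11), (r,p12), (r,p13)}
These 15 distinct sets form the basis B.
Close under arbitrary unions to get τ_{X×Y}; counting gives |τ_{X×Y}| = 27.


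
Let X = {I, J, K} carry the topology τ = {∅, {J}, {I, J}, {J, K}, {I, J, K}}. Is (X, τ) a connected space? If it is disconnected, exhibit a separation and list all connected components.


(X, τ) is connected.

Find clopen sets (U ∈ τ with X ∖ U ∈ τ):
  U = ∅, X ∖ U = {I, J, K} — both open, so U is clopen.
  U = {I, J, K}, X ∖ U = ∅ — both open, so U is clopen.
Only trivial clopens (∅ and X) exist, so (X, τ) is connected.
Compute connected components by grouping points that agree on all clopens:
  component: {I, J, K}


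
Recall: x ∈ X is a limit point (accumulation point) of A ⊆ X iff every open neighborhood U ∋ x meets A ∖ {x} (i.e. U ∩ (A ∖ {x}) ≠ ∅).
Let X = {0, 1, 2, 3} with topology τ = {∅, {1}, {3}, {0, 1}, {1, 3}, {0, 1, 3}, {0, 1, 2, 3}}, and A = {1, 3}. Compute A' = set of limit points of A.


A' = {0, 2}

For each x ∈ X, list the open sets U ∈ τ with x ∈ U, then check whether U ∩ (A ∖ {x}) ≠ ∅ for every such U.
  x = 0: opens ∋ x are {0, 1}, {0, 1, 3}, {0, 1, 2, 3}; each meets A ∖ {0}, so x IS a limit point.
  x = 1: open {1} ∋ x has {1} ∩ (A ∖ {1}) = ∅, so x is NOT a limit point.
  x = 2: opens ∋ x are {0, 1, 2, 3}; each meets A ∖ {2}, so x IS a limit point.
  x = 3: open {3} ∋ x has {3} ∩ (A ∖ {3}) = ∅, so x is NOT a limit point.
Collecting: A' = {0, 2}.


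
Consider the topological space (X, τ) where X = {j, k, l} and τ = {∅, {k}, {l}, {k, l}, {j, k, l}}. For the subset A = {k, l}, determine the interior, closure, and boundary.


int(A) = {k, l}, cl(A) = {j, k, l}, ∂A = {j}.

Closed sets in (X, τ) are complements of opens:
  closed(X, τ) = {∅, {j}, {j, k}, {j, l}, {j, k, l}}.
int(A) = ⋃ {U ∈ τ : U ⊆ A}. Opens contained in A: ∅, {k}, {l}, {k, l}.
Taking the union of these: int(A) = {k, l}.
cl(A) = ⋂ {C closed : A ⊆ C}. Closed sets containing A: {j, k, l}.
Intersecting these: cl(A) = {j, k, l}.
∂A = cl(A) ∖ int(A) = {j, k, l} ∖ {k, l} = {j}.


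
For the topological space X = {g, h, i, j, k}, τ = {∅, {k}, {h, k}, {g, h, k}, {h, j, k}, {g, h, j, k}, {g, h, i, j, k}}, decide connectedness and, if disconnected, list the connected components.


(X, τ) is connected.

Find clopen sets (U ∈ τ with X ∖ U ∈ τ):
  U = ∅, X ∖ U = {g, h, i, j, k} — both open, so U is clopen.
  U = {g, h, i, j, k}, X ∖ U = ∅ — both open, so U is clopen.
Only trivial clopens (∅ and X) exist, so (X, τ) is connected.
Compute connected components by grouping points that agree on all clopens:
  component: {g, h, i, j, k}


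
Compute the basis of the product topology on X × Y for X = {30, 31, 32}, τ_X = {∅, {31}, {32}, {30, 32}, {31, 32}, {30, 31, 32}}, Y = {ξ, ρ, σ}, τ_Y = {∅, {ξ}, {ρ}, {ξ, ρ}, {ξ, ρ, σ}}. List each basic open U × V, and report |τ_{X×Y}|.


Basis B = {∅ × ∅, {31} × {ξ}, {31} × {ρ}, {32} × {ξ}, {32} × {ρ}, {30, 32} × {ξ}, {30, 32} × {ρ}, {31} × {ξ, ρ}, {31, 32} × {ξ}, {31, 32} × {ρ}, {32} × {ξ, ρ}, {30, 31, 32} × {ξ}, {30, 31, 32} × {ρ}, {31} × {ξ, ρ, σ}, {32} × {ξ, ρ, σ}, {30, 32} × {ξ, ρ}, {31, 32} × {ξ, ρ}, {30, 32} × {ξ, ρ, σ}, {30, 31, 32} × {ξ, ρ}, {31, 32} × {ξ, ρ, σ}, {30, 31, 32} × {ξ, ρ, σ}}; |τ_{X×Y}| = 70.

Enumerate products U × V with U ∈ τ_X, V ∈ τ_Y (deduplicated):
  ∅ × ∅ = {} (∅)
  {31} × {ξ} = {(31,ξ)}
  {31} × {ρ} = {(31,ρ)}
  {32} × {ξ} = {(32,ξ)}
  {32} × {ρ} = {(32,ρ)}
  {30, 32} × {ξ} = {(30,ξ), (32,ξ)}
  {30, 32} × {ρ} = {(30,ρ), (32,ρ)}
  {31} × {ξ, ρ} = {(31,ξ), (31,ρ)}
  {31, 32} × {ξ} = {(31,ξ), (32,ξ)}
  {31, 32} × {ρ} = {(31,ρ), (32,ρ)}
  {32} × {ξ, ρ} = {(32,ξ), (32,ρ)}
  {30, 31, 32} × {ξ} = {(30,ξ), (31,ξ), (32,ξ)}
  {30, 31, 32} × {ρ} = {(30,ρ), (31,ρ), (32,ρ)}
  {31} × {ξ, ρ, σ} = {(31,ξ), (31,ρ), (31,σ)}
  {32} × {ξ, ρ, σ} = {(32,ξ), (32,ρ), (32,σ)}
  {30, 32} × {ξ, ρ} = {(30,ξ), (30,ρ), (32,ξ), (32,ρ)}
  {31, 32} × {ξ, ρ} = {(31,ξ), (31,ρ), (32,ξ), (32,ρ)}
  {30, 32} × {ξ, ρ, σ} = {(30,ξ), (30,ρ), (30,σ), (32,ξ), (32,ρ), (32,σ)}
  {30, 31, 32} × {ξ, ρ} = {(30,ξ), (30,ρ), (31,ξ), (31,ρ), (32,ξ), (32,ρ)}
  {31, 32} × {ξ, ρ, σ} = {(31,ξ), (31,ρ), (31,σ), (32,ξ), (32,ρ), (32,σ)}
  {30, 31, 32} × {ξ, ρ, σ} = {(30,ξ), (30,ρ), (30,σ), (31,ξ), (31,ρ), (31,σ), (32,ξ), (32,ρ), (32,σ)}
These 21 distinct sets form the basis B.
Close under arbitrary unions to get τ_{X×Y}; counting gives |τ_{X×Y}| = 70.


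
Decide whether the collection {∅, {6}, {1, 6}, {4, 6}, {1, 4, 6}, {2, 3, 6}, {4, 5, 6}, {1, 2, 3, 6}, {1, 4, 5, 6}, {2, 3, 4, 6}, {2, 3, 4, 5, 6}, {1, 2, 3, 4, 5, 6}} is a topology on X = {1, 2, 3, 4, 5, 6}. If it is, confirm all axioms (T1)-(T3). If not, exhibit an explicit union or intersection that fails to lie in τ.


τ is NOT a topology on X.

Axiom (T1): ∅ ∈ τ? Yes; X ∈ τ? Yes.
Axiom (T2/T3): check pairwise unions and intersections of members of τ.
Counterexample for (T2): {1, 6} ∪ {2, 3, 4, 6} = {1, 2, 3, 4, 6} ∉ τ. Therefore τ is NOT a topology.


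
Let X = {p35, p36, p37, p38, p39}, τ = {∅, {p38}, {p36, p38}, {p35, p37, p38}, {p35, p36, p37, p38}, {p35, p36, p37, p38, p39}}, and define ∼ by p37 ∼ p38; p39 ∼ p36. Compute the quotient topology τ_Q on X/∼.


X/∼ = {[p35], [p36=p39], [p37=p38]}; |τ_Q| = 3.

Equivalence classes: [p35], [p36=p39], [p37=p38].
Quotient map π: X → X/∼ sends p35 ↦ [p35], p36 ↦ [p36=p39], p37 ↦ [p37=p38], p38 ↦ [p37=p38], p39 ↦ [p36=p39].
For each subset V ⊆ X/∼, compute π^{-1}(V) ⊆ X and check whether π^{-1}(V) ∈ τ. V is open in τ_Q iff π^{-1}(V) ∈ τ.
  V = {}: π^{-1}(V) = ∅ ∈ τ ✓.
  V = {[p35]}: π^{-1}(V) = {p35} ∉ τ ✗.
  V = {[p36=p39]}: π^{-1}(V) = {p36, p39} ∉ τ ✗.
  V = {[p35], [p36=p39]}: π^{-1}(V) = {p35, p36, p39} ∉ τ ✗.
  V = {[p37=p38]}: π^{-1}(V) = {p37, p38} ∉ τ ✗.
  V = {[p35], [p37=p38]}: π^{-1}(V) = {p35, p37, p38} ∈ τ ✓.
  V = {[p36=p39], [p37=p38]}: π^{-1}(V) = {p36, p37, p38, p39} ∉ τ ✗.
  V = {[p35], [p36=p39], [p37=p38]}: π^{-1}(V) = {p35, p36, p37, p38, p39} ∈ τ ✓.
Open sets in the quotient: τ_Q = {{}, {[p35], [p37=p38]}, {[p35], [p36=p39], [p37=p38]}} (3 elements).


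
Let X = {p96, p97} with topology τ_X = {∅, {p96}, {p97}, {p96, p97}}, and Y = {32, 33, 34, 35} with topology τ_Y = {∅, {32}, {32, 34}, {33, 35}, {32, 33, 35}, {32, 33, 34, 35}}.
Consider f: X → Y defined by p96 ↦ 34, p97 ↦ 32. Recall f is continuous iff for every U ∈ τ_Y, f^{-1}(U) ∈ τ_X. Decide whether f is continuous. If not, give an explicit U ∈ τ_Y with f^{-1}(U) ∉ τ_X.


f IS continuous.

Compute f^{-1}(U) for each U ∈ τ_Y:
  U = ∅: f^{-1}(U) = ∅ ∈ τ_X ✓.
  U = {32}: f^{-1}(U) = {p97} ∈ τ_X ✓.
  U = {32, 34}: f^{-1}(U) = {p96, p97} ∈ τ_X ✓.
  U = {33, 35}: f^{-1}(U) = ∅ ∈ τ_X ✓.
  U = {32, 33, 35}: f^{-1}(U) = {p97} ∈ τ_X ✓.
  U = {32, 33, 34, 35}: f^{-1}(U) = {p96, p97} ∈ τ_X ✓.
Every preimage lies in τ_X, so f IS continuous.


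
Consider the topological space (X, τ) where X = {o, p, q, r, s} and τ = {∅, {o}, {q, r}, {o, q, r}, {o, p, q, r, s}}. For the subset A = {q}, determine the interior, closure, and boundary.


int(A) = ∅, cl(A) = {p, q, r, s}, ∂A = {p, q, r, s}.

Closed sets in (X, τ) are complements of opens:
  closed(X, τ) = {∅, {p, s}, {o, p, s}, {p, q, r, s}, {o, p, q, r, s}}.
int(A) = ⋃ {U ∈ τ : U ⊆ A}. Opens contained in A: ∅.
Taking the union of these: int(A) = ∅.
cl(A) = ⋂ {C closed : A ⊆ C}. Closed sets containing A: {p, q, r, s}, {o, p, q, r, s}.
Intersecting these: cl(A) = {p, q, r, s}.
∂A = cl(A) ∖ int(A) = {p, q, r, s} ∖ ∅ = {p, q, r, s}.


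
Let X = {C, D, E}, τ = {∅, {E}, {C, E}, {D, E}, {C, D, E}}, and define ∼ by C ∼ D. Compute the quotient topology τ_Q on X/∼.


X/∼ = {[C=D], [E]}; |τ_Q| = 3.

Equivalence classes: [C=D], [E].
Quotient map π: X → X/∼ sends C ↦ [C=D], D ↦ [C=D], E ↦ [E].
For each subset V ⊆ X/∼, compute π^{-1}(V) ⊆ X and check whether π^{-1}(V) ∈ τ. V is open in τ_Q iff π^{-1}(V) ∈ τ.
  V = {}: π^{-1}(V) = ∅ ∈ τ ✓.
  V = {[C=D]}: π^{-1}(V) = {C, D} ∉ τ ✗.
  V = {[E]}: π^{-1}(V) = {E} ∈ τ ✓.
  V = {[C=D], [E]}: π^{-1}(V) = {C, D, E} ∈ τ ✓.
Open sets in the quotient: τ_Q = {{}, {[E]}, {[C=D], [E]}} (3 elements).


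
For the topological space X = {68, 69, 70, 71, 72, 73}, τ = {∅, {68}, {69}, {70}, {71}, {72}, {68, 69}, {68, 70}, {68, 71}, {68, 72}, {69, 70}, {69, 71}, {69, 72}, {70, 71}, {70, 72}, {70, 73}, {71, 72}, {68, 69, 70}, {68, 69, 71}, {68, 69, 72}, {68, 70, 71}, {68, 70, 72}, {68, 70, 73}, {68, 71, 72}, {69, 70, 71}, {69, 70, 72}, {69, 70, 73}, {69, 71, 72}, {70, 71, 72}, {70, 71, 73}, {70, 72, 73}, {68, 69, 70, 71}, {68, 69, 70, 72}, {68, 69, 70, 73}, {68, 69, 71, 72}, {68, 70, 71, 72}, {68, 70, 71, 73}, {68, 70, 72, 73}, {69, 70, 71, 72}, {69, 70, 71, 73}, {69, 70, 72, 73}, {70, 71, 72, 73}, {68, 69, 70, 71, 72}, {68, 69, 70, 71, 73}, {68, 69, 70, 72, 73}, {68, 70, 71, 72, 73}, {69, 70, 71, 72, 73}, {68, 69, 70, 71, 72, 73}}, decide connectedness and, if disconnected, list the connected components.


(X, τ) is disconnected; components = [{68}, {69}, {71}, {72}, {70, 73}].

Find clopen sets (U ∈ τ with X ∖ U ∈ τ):
  U = ∅, X ∖ U = {68, 69, 70, 71, 72, 73} — both open, so U is clopen.
  U = {68}, X ∖ U = {69, 70, 71, 72, 73} — both open, so U is clopen.
  U = {69}, X ∖ U = {68, 70, 71, 72, 73} — both open, so U is clopen.
  U = {71}, X ∖ U = {68, 69, 70, 72, 73} — both open, so U is clopen.
  U = {72}, X ∖ U = {68, 69, 70, 71, 73} — both open, so U is clopen.
  U = {68, 69}, X ∖ U = {70, 71, 72, 73} — both open, so U is clopen.
  U = {68, 71}, X ∖ U = {69, 70, 72, 73} — both open, so U is clopen.
  U = {68, 72}, X ∖ U = {69, 70, 71, 73} — both open, so U is clopen.
  U = {69, 71}, X ∖ U = {68, 70, 72, 73} — both open, so U is clopen.
  U = {69, 72}, X ∖ U = {68, 70, 71, 73} — both open, so U is clopen.
  U = {70, 73}, X ∖ U = {68, 69, 71, 72} — both open, so U is clopen.
  U = {71, 72}, X ∖ U = {68, 69, 70, 73} — both open, so U is clopen.
  U = {68, 69, 71}, X ∖ U = {70, 72, 73} — both open, so U is clopen.
  U = {68, 69, 72}, X ∖ U = {70, 71, 73} — both open, so U is clopen.
  U = {68, 70, 73}, X ∖ U = {69, 71, 72} — both open, so U is clopen.
  U = {68, 71, 72}, X ∖ U = {69, 70, 73} — both open, so U is clopen.
  U = {69, 70, 73}, X ∖ U = {68, 71, 72} — both open, so U is clopen.
  U = {69, 71, 72}, X ∖ U = {68, 70, 73} — both open, so U is clopen.
  U = {70, 71, 73}, X ∖ U = {68, 69, 72} — both open, so U is clopen.
  U = {70, 72, 73}, X ∖ U = {68, 69, 71} — both open, so U is clopen.
  U = {68, 69, 70, 73}, X ∖ U = {71, 72} — both open, so U is clopen.
  U = {68, 69, 71, 72}, X ∖ U = {70, 73} — both open, so U is clopen.
  U = {68, 70, 71, 73}, X ∖ U = {69, 72} — both open, so U is clopen.
  U = {68, 70, 72, 73}, X ∖ U = {69, 71} — both open, so U is clopen.
  U = {69, 70, 71, 73}, X ∖ U = {68, 72} — both open, so U is clopen.
  U = {69, 70, 72, 73}, X ∖ U = {68, 71} — both open, so U is clopen.
  U = {70, 71, 72, 73}, X ∖ U = {68, 69} — both open, so U is clopen.
  U = {68, 69, 70, 71, 73}, X ∖ U = {72} — both open, so U is clopen.
  U = {68, 69, 70, 72, 73}, X ∖ U = {71} — both open, so U is clopen.
  U = {68, 70, 71, 72, 73}, X ∖ U = {69} — both open, so U is clopen.
  U = {69, 70, 71, 72, 73}, X ∖ U = {68} — both open, so U is clopen.
  U = {68, 69, 70, 71, 72, 73}, X ∖ U = ∅ — both open, so U is clopen.
Nontrivial clopen(s) exist: e.g. {68, 71, 72}. So (X, τ) is disconnected.
Compute connected components by grouping points that agree on all clopens:
  component: {68}
  component: {69}
  component: {71}
  component: {72}
  component: {70, 73}


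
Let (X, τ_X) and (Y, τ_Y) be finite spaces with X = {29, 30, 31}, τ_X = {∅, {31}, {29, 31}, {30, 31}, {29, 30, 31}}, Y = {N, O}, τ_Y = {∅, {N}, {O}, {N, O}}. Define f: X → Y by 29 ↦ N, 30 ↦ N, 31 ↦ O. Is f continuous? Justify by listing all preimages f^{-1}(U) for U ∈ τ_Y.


f is NOT continuous.

Compute f^{-1}(U) for each U ∈ τ_Y:
  U = ∅: f^{-1}(U) = ∅ ∈ τ_X ✓.
  U = {N}: f^{-1}(U) = {29, 30} ∉ τ_X ✗.
  U = {O}: f^{-1}(U) = {31} ∈ τ_X ✓.
  U = {N, O}: f^{-1}(U) = {29, 30, 31} ∈ τ_X ✓.
Found U = {N} with f^{-1}(U) = {29, 30} not in τ_X. Therefore f is NOT continuous.


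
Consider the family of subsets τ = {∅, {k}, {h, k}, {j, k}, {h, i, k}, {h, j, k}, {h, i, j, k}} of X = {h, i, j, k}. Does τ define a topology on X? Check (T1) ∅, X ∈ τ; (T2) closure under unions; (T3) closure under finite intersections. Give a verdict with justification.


τ IS a topology on X.

Axiom (T1): ∅ ∈ τ? Yes; X ∈ τ? Yes.
Axiom (T2/T3): check pairwise unions and intersections of members of τ.
All pairwise intersections and unions checked — each lies in τ. Therefore τ satisfies (T1), (T2), (T3): it IS a topology on X.


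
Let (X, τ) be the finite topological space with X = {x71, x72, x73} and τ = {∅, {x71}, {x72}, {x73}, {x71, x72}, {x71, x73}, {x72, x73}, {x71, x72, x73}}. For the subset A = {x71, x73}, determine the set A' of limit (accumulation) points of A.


A' = ∅

For each x ∈ X, list the open sets U ∈ τ with x ∈ U, then check whether U ∩ (A ∖ {x}) ≠ ∅ for every such U.
  x = x71: open {x71} ∋ x has {x71} ∩ (A ∖ {x71}) = ∅, so x is NOT a limit point.
  x = x72: open {x72} ∋ x has {x72} ∩ (A ∖ {x72}) = ∅, so x is NOT a limit point.
  x = x73: open {x73} ∋ x has {x73} ∩ (A ∖ {x73}) = ∅, so x is NOT a limit point.
Collecting: A' = ∅.


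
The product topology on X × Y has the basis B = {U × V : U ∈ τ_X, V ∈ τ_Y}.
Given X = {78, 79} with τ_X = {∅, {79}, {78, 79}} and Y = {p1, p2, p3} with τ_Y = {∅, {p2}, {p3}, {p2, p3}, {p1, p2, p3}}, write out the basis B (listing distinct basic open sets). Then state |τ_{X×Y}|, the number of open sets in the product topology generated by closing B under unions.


Basis B = {∅ × ∅, {79} × {p2}, {79} × {p3}, {78, 79} × {p2}, {78, 79} × {p3}, {79} × {p2, p3}, {79} × {p1, p2, p3}, {78, 79} × {p2, p3}, {78, 79} × {p1, p2, p3}}; |τ_{X×Y}| = 14.

Enumerate products U × V with U ∈ τ_X, V ∈ τ_Y (deduplicated):
  ∅ × ∅ = {} (∅)
  {79} × {p2} = {(79,p2)}
  {79} × {p3} = {(79,p3)}
  {78, 79} × {p2} = {(78,p2), (79,p2)}
  {78, 79} × {p3} = {(78,p3), (79,p3)}
  {79} × {p2, p3} = {(79,p2), (79,p3)}
  {79} × {p1, p2, p3} = {(79,p1), (79,p2), (79,p3)}
  {78, 79} × {p2, p3} = {(78,p2), (78,p3), (79,p2), (79,p3)}
  {78, 79} × {p1, p2, p3} = {(78,p1), (78,p2), (78,p3), (79,p1), (79,p2), (79,p3)}
These 9 distinct sets form the basis B.
Close under arbitrary unions to get τ_{X×Y}; counting gives |τ_{X×Y}| = 14.


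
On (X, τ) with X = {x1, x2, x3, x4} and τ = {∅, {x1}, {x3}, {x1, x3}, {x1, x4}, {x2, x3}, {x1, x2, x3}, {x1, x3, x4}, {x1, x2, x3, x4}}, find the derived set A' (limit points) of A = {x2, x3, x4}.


A' = {x2}

For each x ∈ X, list the open sets U ∈ τ with x ∈ U, then check whether U ∩ (A ∖ {x}) ≠ ∅ for every such U.
  x = x1: open {x1} ∋ x has {x1} ∩ (A ∖ {x1}) = ∅, so x is NOT a limit point.
  x = x2: opens ∋ x are {x2, x3}, {x1, x2, x3}, {x1, x2, x3, x4}; each meets A ∖ {x2}, so x IS a limit point.
  x = x3: open {x3} ∋ x has {x3} ∩ (A ∖ {x3}) = ∅, so x is NOT a limit point.
  x = x4: open {x1, x4} ∋ x has {x1, x4} ∩ (A ∖ {x4}) = ∅, so x is NOT a limit point.
Collecting: A' = {x2}.


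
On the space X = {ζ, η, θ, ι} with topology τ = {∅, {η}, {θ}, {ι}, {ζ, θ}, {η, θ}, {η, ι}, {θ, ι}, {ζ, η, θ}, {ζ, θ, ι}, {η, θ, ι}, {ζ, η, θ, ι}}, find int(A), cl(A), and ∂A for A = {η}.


int(A) = {η}, cl(A) = {η}, ∂A = ∅.

Closed sets in (X, τ) are complements of opens:
  closed(X, τ) = {∅, {ζ}, {η}, {ι}, {ζ, η}, {ζ, θ}, {ζ, ι}, {η, ι}, {ζ, η, θ}, {ζ, η, ι}, {ζ, θ, ι}, {ζ, η, θ, ι}}.
int(A) = ⋃ {U ∈ τ : U ⊆ A}. Opens contained in A: ∅, {η}.
Taking the union of these: int(A) = {η}.
cl(A) = ⋂ {C closed : A ⊆ C}. Closed sets containing A: {η}, {ζ, η}, {η, ι}, {ζ, η, θ}, {ζ, η, ι}, {ζ, η, θ, ι}.
Intersecting these: cl(A) = {η}.
∂A = cl(A) ∖ int(A) = {η} ∖ {η} = ∅.


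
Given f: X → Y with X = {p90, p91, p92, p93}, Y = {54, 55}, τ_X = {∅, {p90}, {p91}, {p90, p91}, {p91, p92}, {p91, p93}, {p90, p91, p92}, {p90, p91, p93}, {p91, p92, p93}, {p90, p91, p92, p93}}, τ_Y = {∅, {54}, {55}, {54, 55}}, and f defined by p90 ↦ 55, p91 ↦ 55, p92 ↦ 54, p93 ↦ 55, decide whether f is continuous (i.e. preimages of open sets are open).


f is NOT continuous.

Compute f^{-1}(U) for each U ∈ τ_Y:
  U = ∅: f^{-1}(U) = ∅ ∈ τ_X ✓.
  U = {54}: f^{-1}(U) = {p92} ∉ τ_X ✗.
  U = {55}: f^{-1}(U) = {p90, p91, p93} ∈ τ_X ✓.
  U = {54, 55}: f^{-1}(U) = {p90, p91, p92, p93} ∈ τ_X ✓.
Found U = {54} with f^{-1}(U) = {p92} not in τ_X. Therefore f is NOT continuous.


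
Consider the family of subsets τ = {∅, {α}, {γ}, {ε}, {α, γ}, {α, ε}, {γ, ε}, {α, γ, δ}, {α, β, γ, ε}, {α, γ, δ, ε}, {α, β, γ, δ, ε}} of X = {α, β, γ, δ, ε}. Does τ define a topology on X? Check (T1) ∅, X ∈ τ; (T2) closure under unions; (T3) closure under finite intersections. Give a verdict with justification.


τ is NOT a topology on X.

Axiom (T1): ∅ ∈ τ? Yes; X ∈ τ? Yes.
Axiom (T2/T3): check pairwise unions and intersections of members of τ.
Counterexample for (T2): {α} ∪ {γ, ε} = {α, γ, ε} ∉ τ. Therefore τ is NOT a topology.


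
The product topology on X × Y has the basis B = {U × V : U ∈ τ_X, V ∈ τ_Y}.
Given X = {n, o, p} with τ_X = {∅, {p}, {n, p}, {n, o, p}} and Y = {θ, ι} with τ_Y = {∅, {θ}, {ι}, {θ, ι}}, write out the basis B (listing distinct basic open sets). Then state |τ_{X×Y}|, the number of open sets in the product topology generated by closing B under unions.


Basis B = {∅ × ∅, {p} × {θ}, {p} × {ι}, {n, p} × {θ}, {n, p} × {ι}, {p} × {θ, ι}, {n, o, p} × {θ}, {n, o, p} × {ι}, {n, p} × {θ, ι}, {n, o, p} × {θ, ι}}; |τ_{X×Y}| = 16.

Enumerate products U × V with U ∈ τ_X, V ∈ τ_Y (deduplicated):
  ∅ × ∅ = {} (∅)
  {p} × {θ} = {(p,θ)}
  {p} × {ι} = {(p,ι)}
  {n, p} × {θ} = {(n,θ), (p,θ)}
  {n, p} × {ι} = {(n,ι), (p,ι)}
  {p} × {θ, ι} = {(p,θ), (p,ι)}
  {n, o, p} × {θ} = {(n,θ), (o,θ), (p,θ)}
  {n, o, p} × {ι} = {(n,ι), (o,ι), (p,ι)}
  {n, p} × {θ, ι} = {(n,θ), (n,ι), (p,θ), (p,ι)}
  {n, o, p} × {θ, ι} = {(n,θ), (n,ι), (o,θ), (o,ι), (p,θ), (p,ι)}
These 10 distinct sets form the basis B.
Close under arbitrary unions to get τ_{X×Y}; counting gives |τ_{X×Y}| = 16.


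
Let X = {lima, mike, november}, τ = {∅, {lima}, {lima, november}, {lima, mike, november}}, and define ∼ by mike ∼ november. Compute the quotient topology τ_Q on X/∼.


X/∼ = {[lima], [mike=november]}; |τ_Q| = 3.

Equivalence classes: [lima], [mike=november].
Quotient map π: X → X/∼ sends lima ↦ [lima], mike ↦ [mike=november], november ↦ [mike=november].
For each subset V ⊆ X/∼, compute π^{-1}(V) ⊆ X and check whether π^{-1}(V) ∈ τ. V is open in τ_Q iff π^{-1}(V) ∈ τ.
  V = {}: π^{-1}(V) = ∅ ∈ τ ✓.
  V = {[lima]}: π^{-1}(V) = {lima} ∈ τ ✓.
  V = {[mike=november]}: π^{-1}(V) = {mike, november} ∉ τ ✗.
  V = {[lima], [mike=november]}: π^{-1}(V) = {lima, mike, november} ∈ τ ✓.
Open sets in the quotient: τ_Q = {{}, {[lima]}, {[lima], [mike=november]}} (3 elements).


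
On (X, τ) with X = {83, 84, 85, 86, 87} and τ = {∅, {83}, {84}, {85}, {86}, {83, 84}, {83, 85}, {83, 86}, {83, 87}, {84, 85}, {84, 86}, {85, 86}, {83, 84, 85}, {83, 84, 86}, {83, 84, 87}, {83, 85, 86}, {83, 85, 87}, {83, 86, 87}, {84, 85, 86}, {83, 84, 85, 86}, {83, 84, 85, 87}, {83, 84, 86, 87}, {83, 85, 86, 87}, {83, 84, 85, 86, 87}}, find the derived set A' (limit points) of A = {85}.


A' = ∅

For each x ∈ X, list the open sets U ∈ τ with x ∈ U, then check whether U ∩ (A ∖ {x}) ≠ ∅ for every such U.
  x = 83: open {83} ∋ x has {83} ∩ (A ∖ {83}) = ∅, so x is NOT a limit point.
  x = 84: open {84} ∋ x has {84} ∩ (A ∖ {84}) = ∅, so x is NOT a limit point.
  x = 85: open {85} ∋ x has {85} ∩ (A ∖ {85}) = ∅, so x is NOT a limit point.
  x = 86: open {86} ∋ x has {86} ∩ (A ∖ {86}) = ∅, so x is NOT a limit point.
  x = 87: open {83, 87} ∋ x has {83, 87} ∩ (A ∖ {87}) = ∅, so x is NOT a limit point.
Collecting: A' = ∅.


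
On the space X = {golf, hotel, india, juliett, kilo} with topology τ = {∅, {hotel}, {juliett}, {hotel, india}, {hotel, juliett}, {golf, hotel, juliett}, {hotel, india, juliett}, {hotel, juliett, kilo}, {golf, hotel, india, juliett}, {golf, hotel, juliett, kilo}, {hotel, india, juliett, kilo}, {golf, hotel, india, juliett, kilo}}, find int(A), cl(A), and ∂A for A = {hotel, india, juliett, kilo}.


int(A) = {hotel, india, juliett, kilo}, cl(A) = {golf, hotel, india, juliett, kilo}, ∂A = {golf}.

Closed sets in (X, τ) are complements of opens:
  closed(X, τ) = {∅, {golf}, {india}, {kilo}, {golf, india}, {golf, kilo}, {india, kilo}, {golf, india, kilo}, {golf, juliett, kilo}, {golf, hotel, india, kilo}, {golf, india, juliett, kilo}, {golf, hotel, india, juliett, kilo}}.
int(A) = ⋃ {U ∈ τ : U ⊆ A}. Opens contained in A: ∅, {hotel}, {juliett}, {hotel, india}, {hotel, juliett}, {hotel, india, juliett}, {hotel, juliett, kilo}, {hotel, india, juliett, kilo}.
Taking the union of these: int(A) = {hotel, india, juliett, kilo}.
cl(A) = ⋂ {C closed : A ⊆ C}. Closed sets containing A: {golf, hotel, india, juliett, kilo}.
Intersecting these: cl(A) = {golf, hotel, india, juliett, kilo}.
∂A = cl(A) ∖ int(A) = {golf, hotel, india, juliett, kilo} ∖ {hotel, india, juliett, kilo} = {golf}.


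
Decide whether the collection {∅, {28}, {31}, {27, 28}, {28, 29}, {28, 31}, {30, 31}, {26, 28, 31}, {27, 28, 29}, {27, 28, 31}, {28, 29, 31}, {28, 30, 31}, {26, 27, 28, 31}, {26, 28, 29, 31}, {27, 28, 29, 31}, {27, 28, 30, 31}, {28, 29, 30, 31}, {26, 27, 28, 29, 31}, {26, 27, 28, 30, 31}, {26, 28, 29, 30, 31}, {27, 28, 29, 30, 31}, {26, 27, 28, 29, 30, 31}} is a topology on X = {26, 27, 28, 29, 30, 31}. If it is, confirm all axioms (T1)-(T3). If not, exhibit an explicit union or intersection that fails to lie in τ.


τ is NOT a topology on X.

Axiom (T1): ∅ ∈ τ? Yes; X ∈ τ? Yes.
Axiom (T2/T3): check pairwise unions and intersections of members of τ.
Counterexample for (T2): {30, 31} ∪ {26, 28, 31} = {26, 28, 30, 31} ∉ τ. Therefore τ is NOT a topology.


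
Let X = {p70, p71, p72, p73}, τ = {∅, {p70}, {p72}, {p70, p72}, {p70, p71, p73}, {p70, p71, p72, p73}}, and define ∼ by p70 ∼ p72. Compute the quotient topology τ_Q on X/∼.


X/∼ = {[p70=p72], [p71], [p73]}; |τ_Q| = 3.

Equivalence classes: [p70=p72], [p71], [p73].
Quotient map π: X → X/∼ sends p70 ↦ [p70=p72], p71 ↦ [p71], p72 ↦ [p70=p72], p73 ↦ [p73].
For each subset V ⊆ X/∼, compute π^{-1}(V) ⊆ X and check whether π^{-1}(V) ∈ τ. V is open in τ_Q iff π^{-1}(V) ∈ τ.
  V = {}: π^{-1}(V) = ∅ ∈ τ ✓.
  V = {[p70=p72]}: π^{-1}(V) = {p70, p72} ∈ τ ✓.
  V = {[p71]}: π^{-1}(V) = {p71} ∉ τ ✗.
  V = {[p70=p72], [p71]}: π^{-1}(V) = {p70, p71, p72} ∉ τ ✗.
  V = {[p73]}: π^{-1}(V) = {p73} ∉ τ ✗.
  V = {[p70=p72], [p73]}: π^{-1}(V) = {p70, p72, p73} ∉ τ ✗.
  V = {[p71], [p73]}: π^{-1}(V) = {p71, p73} ∉ τ ✗.
  V = {[p70=p72], [p71], [p73]}: π^{-1}(V) = {p70, p71, p72, p73} ∈ τ ✓.
Open sets in the quotient: τ_Q = {{}, {[p70=p72]}, {[p70=p72], [p71], [p73]}} (3 elements).


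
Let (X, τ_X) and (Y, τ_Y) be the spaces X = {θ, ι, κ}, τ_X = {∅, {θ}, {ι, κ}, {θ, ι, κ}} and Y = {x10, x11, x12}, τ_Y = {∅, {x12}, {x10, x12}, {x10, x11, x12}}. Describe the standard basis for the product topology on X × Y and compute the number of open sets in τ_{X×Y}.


Basis B = {∅ × ∅, {θ} × {x12}, {θ} × {x10, x12}, {ι, κ} × {x12}, {θ} × {x10, x11, x12}, {θ, ι, κ} × {x12}, {ι, κ} × {x10, x12}, {θ, ι, κ} × {x10, x12}, {ι, κ} × {x10, x11, x12}, {θ, ι, κ} × {x10, x11, x12}}; |τ_{X×Y}| = 16.

Enumerate products U × V with U ∈ τ_X, V ∈ τ_Y (deduplicated):
  ∅ × ∅ = {} (∅)
  {θ} × {x12} = {(θ,x12)}
  {θ} × {x10, x12} = {(θ,x10), (θ,x12)}
  {ι, κ} × {x12} = {(ι,x12), (κ,x12)}
  {θ} × {x10, x11, x12} = {(θ,x10), (θ,x11), (θ,x12)}
  {θ, ι, κ} × {x12} = {(θ,x12), (ι,x12), (κ,x12)}
  {ι, κ} × {x10, x12} = {(ι,x10), (ι,x12), (κ,x10), (κ,x12)}
  {θ, ι, κ} × {x10, x12} = {(θ,x10), (θ,x12), (ι,x10), (ι,x12), (κ,x10), (κ,x12)}
  {ι, κ} × {x10, x11, x12} = {(ι,x10), (ι,x11), (ι,x12), (κ,x10), (κ,x11), (κ,x12)}
  {θ, ι, κ} × {x10, x11, x12} = {(θ,x10), (θ,x11), (θ,x12), (ι,x10), (ι,x11), (ι,x12), (κ,x10), (κ,x11), (κ,x12)}
These 10 distinct sets form the basis B.
Close under arbitrary unions to get τ_{X×Y}; counting gives |τ_{X×Y}| = 16.


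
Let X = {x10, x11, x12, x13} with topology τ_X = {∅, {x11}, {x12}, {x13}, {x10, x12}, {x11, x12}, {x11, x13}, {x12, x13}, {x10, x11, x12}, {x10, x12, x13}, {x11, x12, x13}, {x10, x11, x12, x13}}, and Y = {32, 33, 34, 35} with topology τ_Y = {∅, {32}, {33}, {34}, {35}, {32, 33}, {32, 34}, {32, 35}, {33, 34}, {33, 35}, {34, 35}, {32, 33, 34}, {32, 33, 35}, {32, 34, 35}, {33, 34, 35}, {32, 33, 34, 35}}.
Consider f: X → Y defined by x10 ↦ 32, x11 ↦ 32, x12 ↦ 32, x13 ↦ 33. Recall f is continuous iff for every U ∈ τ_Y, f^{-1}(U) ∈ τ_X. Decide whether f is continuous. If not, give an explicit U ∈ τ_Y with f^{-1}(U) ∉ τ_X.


f IS continuous.

Compute f^{-1}(U) for each U ∈ τ_Y:
  U = ∅: f^{-1}(U) = ∅ ∈ τ_X ✓.
  U = {32}: f^{-1}(U) = {x10, x11, x12} ∈ τ_X ✓.
  U = {33}: f^{-1}(U) = {x13} ∈ τ_X ✓.
  U = {34}: f^{-1}(U) = ∅ ∈ τ_X ✓.
  U = {35}: f^{-1}(U) = ∅ ∈ τ_X ✓.
  U = {32, 33}: f^{-1}(U) = {x10, x11, x12, x13} ∈ τ_X ✓.
  U = {32, 34}: f^{-1}(U) = {x10, x11, x12} ∈ τ_X ✓.
  U = {32, 35}: f^{-1}(U) = {x10, x11, x12} ∈ τ_X ✓.
  U = {33, 34}: f^{-1}(U) = {x13} ∈ τ_X ✓.
  U = {33, 35}: f^{-1}(U) = {x13} ∈ τ_X ✓.
  U = {34, 35}: f^{-1}(U) = ∅ ∈ τ_X ✓.
  U = {32, 33, 34}: f^{-1}(U) = {x10, x11, x12, x13} ∈ τ_X ✓.
  U = {32, 33, 35}: f^{-1}(U) = {x10, x11, x12, x13} ∈ τ_X ✓.
  U = {32, 34, 35}: f^{-1}(U) = {x10, x11, x12} ∈ τ_X ✓.
  U = {33, 34, 35}: f^{-1}(U) = {x13} ∈ τ_X ✓.
  U = {32, 33, 34, 35}: f^{-1}(U) = {x10, x11, x12, x13} ∈ τ_X ✓.
Every preimage lies in τ_X, so f IS continuous.
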